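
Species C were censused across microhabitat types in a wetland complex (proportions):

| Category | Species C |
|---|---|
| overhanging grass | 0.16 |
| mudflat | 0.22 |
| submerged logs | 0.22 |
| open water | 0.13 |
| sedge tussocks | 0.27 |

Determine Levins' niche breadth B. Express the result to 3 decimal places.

4.713

Σpᵢ² = 0.16² + 0.22² + 0.22² + 0.13² + 0.27² = 0.0256 + 0.0484 + 0.0484 + 0.0169 + 0.0729 = 0.2122
B = 1 / 0.2122 = 4.71254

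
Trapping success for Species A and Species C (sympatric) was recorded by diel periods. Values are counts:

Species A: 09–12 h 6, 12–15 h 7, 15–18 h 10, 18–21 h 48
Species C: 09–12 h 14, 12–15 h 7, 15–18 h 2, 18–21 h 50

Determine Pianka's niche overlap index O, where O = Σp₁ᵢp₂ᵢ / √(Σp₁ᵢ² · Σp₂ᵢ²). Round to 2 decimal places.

Proportions for Species A (n=71): 6/71=0.0845, 7/71=0.0986, 10/71=0.1408, 48/71=0.6761
Proportions for Species C (n=73): 14/73=0.1918, 7/73=0.0959, 2/73=0.0274, 50/73=0.6849
Σ p₁ᵢp₂ᵢ = 0.016207 + 0.009456 + 0.003858 + 0.463061 = 0.492582
Σp_1ᵢ² = 0.0845² + 0.0986² + 0.1408² + 0.6761² = 0.007140 + 0.009722 + 0.019825 + 0.457111 = 0.493798
Σp_2ᵢ² = 0.1918² + 0.0959² + 0.0274² + 0.6849² = 0.036787 + 0.009197 + 0.000751 + 0.469088 = 0.515823
O = 0.492582 / √(0.493798 × 0.515823) = 0.492582 / 0.5046904 = 0.9760

0.98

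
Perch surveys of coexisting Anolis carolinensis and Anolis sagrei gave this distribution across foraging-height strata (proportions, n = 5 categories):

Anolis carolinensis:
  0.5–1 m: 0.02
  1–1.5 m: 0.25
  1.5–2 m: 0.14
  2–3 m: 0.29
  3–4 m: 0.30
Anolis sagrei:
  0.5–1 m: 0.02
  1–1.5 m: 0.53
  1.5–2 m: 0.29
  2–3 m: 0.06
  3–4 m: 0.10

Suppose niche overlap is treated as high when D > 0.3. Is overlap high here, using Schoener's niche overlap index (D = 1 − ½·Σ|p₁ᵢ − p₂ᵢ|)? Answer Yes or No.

Σ|p₁ᵢ − p₂ᵢ| = 0.00 + 0.28 + 0.15 + 0.23 + 0.20 = 0.86
D = 1 − ½ × 0.86 = 1 − 0.430 = 0.5700
D = 0.5700 > 0.3 → Yes.

Yes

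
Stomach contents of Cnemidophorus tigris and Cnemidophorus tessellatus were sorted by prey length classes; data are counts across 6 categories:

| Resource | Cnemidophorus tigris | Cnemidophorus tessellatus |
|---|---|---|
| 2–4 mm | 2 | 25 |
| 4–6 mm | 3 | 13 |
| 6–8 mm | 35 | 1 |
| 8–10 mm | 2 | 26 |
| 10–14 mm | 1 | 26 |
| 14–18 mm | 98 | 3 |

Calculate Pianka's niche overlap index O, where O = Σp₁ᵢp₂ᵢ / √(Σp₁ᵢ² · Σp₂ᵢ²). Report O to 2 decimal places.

Proportions for Cnemidophorus tigris (n=141): 2/141=0.0142, 3/141=0.0213, 35/141=0.2482, 2/141=0.0142, 1/141=0.0071, 98/141=0.6950
Proportions for Cnemidophorus tessellatus (n=94): 25/94=0.2660, 13/94=0.1383, 1/94=0.0106, 26/94=0.2766, 26/94=0.2766, 3/94=0.0319
Σ p₁ᵢp₂ᵢ = 0.003777 + 0.002946 + 0.002631 + 0.003928 + 0.001964 + 0.022171 = 0.037417
Σp_1ᵢ² = 0.0142² + 0.0213² + 0.2482² + 0.0142² + 0.0071² + 0.6950² = 0.000202 + 0.000454 + 0.061603 + 0.000202 + 0.000050 + 0.483025 = 0.545536
Σp_2ᵢ² = 0.2660² + 0.1383² + 0.0106² + 0.2766² + 0.2766² + 0.0319² = 0.070756 + 0.019127 + 0.000112 + 0.076508 + 0.076508 + 0.001018 = 0.244029
O = 0.037417 / √(0.545536 × 0.244029) = 0.037417 / 0.3648652 = 0.1026

0.10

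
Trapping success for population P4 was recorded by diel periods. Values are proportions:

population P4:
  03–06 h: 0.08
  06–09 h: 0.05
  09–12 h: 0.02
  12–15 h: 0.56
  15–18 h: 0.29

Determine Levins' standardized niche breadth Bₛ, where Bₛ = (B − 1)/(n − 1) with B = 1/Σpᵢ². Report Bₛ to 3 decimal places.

Σpᵢ² = 0.08² + 0.05² + 0.02² + 0.56² + 0.29² = 0.0064 + 0.0025 + 0.0004 + 0.3136 + 0.0841 = 0.4070
B = 1 / 0.4070 = 2.45700
Bₛ = (B − 1)/(n − 1) = (2.45700 − 1)/(5 − 1) = 1.45700/4 = 0.36425

0.364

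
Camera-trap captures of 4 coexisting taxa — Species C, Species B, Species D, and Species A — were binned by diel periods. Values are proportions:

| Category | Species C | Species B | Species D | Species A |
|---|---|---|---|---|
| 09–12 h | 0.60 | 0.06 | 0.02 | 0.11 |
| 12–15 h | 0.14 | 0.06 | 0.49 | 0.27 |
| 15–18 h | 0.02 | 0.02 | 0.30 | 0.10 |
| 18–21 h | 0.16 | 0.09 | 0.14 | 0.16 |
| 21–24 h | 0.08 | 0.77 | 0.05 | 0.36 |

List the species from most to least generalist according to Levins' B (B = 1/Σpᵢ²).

Species A > Species D > Species C > Species B

Σp_Cᵢ² = 0.60² + 0.14² + 0.02² + 0.16² + 0.08² = 0.3600 + 0.0196 + 0.0004 + 0.0256 + 0.0064 = 0.4120
B_C = 1 / 0.4120 = 2.4272
Σp_Bᵢ² = 0.06² + 0.06² + 0.02² + 0.09² + 0.77² = 0.0036 + 0.0036 + 0.0004 + 0.0081 + 0.5929 = 0.6086
B_B = 1 / 0.6086 = 1.6431
Σp_Dᵢ² = 0.02² + 0.49² + 0.30² + 0.14² + 0.05² = 0.0004 + 0.2401 + 0.0900 + 0.0196 + 0.0025 = 0.3526
B_D = 1 / 0.3526 = 2.8361
Σp_Aᵢ² = 0.11² + 0.27² + 0.10² + 0.16² + 0.36² = 0.0121 + 0.0729 + 0.0100 + 0.0256 + 0.1296 = 0.2502
B_A = 1 / 0.2502 = 3.9968
Ranking by B (broadest → narrowest): Species A (4.00) > Species D (2.84) > Species C (2.43) > Species B (1.64)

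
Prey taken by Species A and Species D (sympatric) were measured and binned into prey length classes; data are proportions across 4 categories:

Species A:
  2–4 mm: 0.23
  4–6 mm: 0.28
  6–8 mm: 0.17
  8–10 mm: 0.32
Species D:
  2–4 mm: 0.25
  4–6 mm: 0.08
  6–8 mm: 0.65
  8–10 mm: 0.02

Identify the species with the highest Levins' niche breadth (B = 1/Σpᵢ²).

Species A

Σp_Aᵢ² = 0.23² + 0.28² + 0.17² + 0.32² = 0.0529 + 0.0784 + 0.0289 + 0.1024 = 0.2626
B_A = 1 / 0.2626 = 3.8081
Σp_Dᵢ² = 0.25² + 0.08² + 0.65² + 0.02² = 0.0625 + 0.0064 + 0.4225 + 0.0004 = 0.4918
B_D = 1 / 0.4918 = 2.0333
Highest B → broadest niche (most generalist): Species A (B = 3.81).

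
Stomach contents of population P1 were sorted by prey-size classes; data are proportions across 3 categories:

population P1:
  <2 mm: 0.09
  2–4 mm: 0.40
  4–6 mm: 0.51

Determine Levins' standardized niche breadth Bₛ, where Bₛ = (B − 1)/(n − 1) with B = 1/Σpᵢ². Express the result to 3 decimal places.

0.668

Σpᵢ² = 0.09² + 0.40² + 0.51² = 0.0081 + 0.1600 + 0.2601 = 0.4282
B = 1 / 0.4282 = 2.33536
Bₛ = (B − 1)/(n − 1) = (2.33536 − 1)/(3 − 1) = 1.33536/2 = 0.66768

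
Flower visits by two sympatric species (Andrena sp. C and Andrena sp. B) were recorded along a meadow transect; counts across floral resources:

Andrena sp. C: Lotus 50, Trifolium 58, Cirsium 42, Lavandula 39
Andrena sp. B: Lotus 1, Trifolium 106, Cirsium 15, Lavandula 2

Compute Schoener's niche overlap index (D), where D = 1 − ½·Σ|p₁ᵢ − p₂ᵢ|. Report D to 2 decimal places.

Proportions for Andrena sp. C (n=189): 50/189=0.2646, 58/189=0.3069, 42/189=0.2222, 39/189=0.2063
Proportions for Andrena sp. B (n=124): 1/124=0.0081, 106/124=0.8548, 15/124=0.1210, 2/124=0.0161
Σ|p₁ᵢ − p₂ᵢ| = 0.2565 + 0.5479 + 0.1012 + 0.1902 = 1.0958
D = 1 − ½ × 1.0958 = 1 − 0.54790 = 0.45210

0.45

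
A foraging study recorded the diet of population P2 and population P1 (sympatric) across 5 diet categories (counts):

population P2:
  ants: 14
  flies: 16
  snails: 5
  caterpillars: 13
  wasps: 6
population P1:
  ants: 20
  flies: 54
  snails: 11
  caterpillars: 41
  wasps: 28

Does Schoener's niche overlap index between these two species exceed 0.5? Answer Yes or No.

Proportions for population P2 (n=54): 14/54=0.2593, 16/54=0.2963, 5/54=0.0926, 13/54=0.2407, 6/54=0.1111
Proportions for population P1 (n=154): 20/154=0.1299, 54/154=0.3506, 11/154=0.0714, 41/154=0.2662, 28/154=0.1818
Σ|p₁ᵢ − p₂ᵢ| = 0.1294 + 0.0543 + 0.0212 + 0.0255 + 0.0707 = 0.3011
D = 1 − ½ × 0.3011 = 1 − 0.15055 = 0.84945
D = 0.84945 > 0.5 → Yes.

Yes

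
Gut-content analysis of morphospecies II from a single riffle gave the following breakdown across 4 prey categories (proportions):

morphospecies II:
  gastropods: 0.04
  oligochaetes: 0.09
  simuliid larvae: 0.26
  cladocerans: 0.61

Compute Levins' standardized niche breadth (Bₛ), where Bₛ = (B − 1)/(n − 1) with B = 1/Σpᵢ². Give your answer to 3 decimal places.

0.408

Σpᵢ² = 0.04² + 0.09² + 0.26² + 0.61² = 0.0016 + 0.0081 + 0.0676 + 0.3721 = 0.4494
B = 1 / 0.4494 = 2.22519
Bₛ = (B − 1)/(n − 1) = (2.22519 − 1)/(4 − 1) = 1.22519/3 = 0.40840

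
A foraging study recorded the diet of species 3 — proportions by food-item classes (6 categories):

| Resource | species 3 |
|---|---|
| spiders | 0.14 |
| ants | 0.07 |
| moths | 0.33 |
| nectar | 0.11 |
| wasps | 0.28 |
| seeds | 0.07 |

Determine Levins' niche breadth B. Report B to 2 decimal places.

4.37

Σpᵢ² = 0.14² + 0.07² + 0.33² + 0.11² + 0.28² + 0.07² = 0.0196 + 0.0049 + 0.1089 + 0.0121 + 0.0784 + 0.0049 = 0.2288
B = 1 / 0.2288 = 4.3706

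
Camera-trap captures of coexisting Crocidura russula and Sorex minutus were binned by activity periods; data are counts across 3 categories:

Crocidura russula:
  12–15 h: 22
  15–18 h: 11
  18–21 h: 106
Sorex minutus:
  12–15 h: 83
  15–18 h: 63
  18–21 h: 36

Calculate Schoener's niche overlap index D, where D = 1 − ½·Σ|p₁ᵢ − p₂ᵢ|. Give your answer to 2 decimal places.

Proportions for Crocidura russula (n=139): 22/139=0.1583, 11/139=0.0791, 106/139=0.7626
Proportions for Sorex minutus (n=182): 83/182=0.4560, 63/182=0.3462, 36/182=0.1978
Σ|p₁ᵢ − p₂ᵢ| = 0.2977 + 0.2671 + 0.5648 = 1.1296
D = 1 − ½ × 1.1296 = 1 − 0.56480 = 0.43520

0.44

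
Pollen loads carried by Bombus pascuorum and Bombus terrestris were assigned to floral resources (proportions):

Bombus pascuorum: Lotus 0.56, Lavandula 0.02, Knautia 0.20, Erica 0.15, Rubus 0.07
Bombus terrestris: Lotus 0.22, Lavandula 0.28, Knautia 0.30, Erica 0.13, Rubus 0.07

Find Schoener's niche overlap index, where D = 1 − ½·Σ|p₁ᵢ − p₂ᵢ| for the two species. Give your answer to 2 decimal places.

Σ|p₁ᵢ − p₂ᵢ| = 0.34 + 0.26 + 0.10 + 0.02 + 0.00 = 0.72
D = 1 − ½ × 0.72 = 1 − 0.360 = 0.6400

0.64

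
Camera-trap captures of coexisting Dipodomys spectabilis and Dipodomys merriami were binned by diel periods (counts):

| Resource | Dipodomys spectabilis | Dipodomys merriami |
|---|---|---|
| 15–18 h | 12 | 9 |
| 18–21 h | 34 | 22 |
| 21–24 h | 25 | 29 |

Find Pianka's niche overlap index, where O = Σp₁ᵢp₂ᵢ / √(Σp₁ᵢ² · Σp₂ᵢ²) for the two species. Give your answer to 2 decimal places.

0.96

Proportions for Dipodomys spectabilis (n=71): 12/71=0.1690, 34/71=0.4789, 25/71=0.3521
Proportions for Dipodomys merriami (n=60): 9/60=0.1500, 22/60=0.3667, 29/60=0.4833
Σ p₁ᵢp₂ᵢ = 0.025350 + 0.175613 + 0.170170 = 0.371133
Σp_1ᵢ² = 0.1690² + 0.4789² + 0.3521² = 0.028561 + 0.229345 + 0.123974 = 0.381880
Σp_2ᵢ² = 0.1500² + 0.3667² + 0.4833² = 0.022500 + 0.134469 + 0.233579 = 0.390548
O = 0.371133 / √(0.381880 × 0.390548) = 0.371133 / 0.3861897 = 0.9610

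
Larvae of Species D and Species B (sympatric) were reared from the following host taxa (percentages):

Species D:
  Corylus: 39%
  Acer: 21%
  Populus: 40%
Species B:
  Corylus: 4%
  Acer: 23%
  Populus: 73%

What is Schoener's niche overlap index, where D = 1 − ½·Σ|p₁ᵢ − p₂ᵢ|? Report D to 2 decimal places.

0.65

Convert percentages to proportions (divide by 100).
Σ|p₁ᵢ − p₂ᵢ| = 0.35 + 0.02 + 0.33 = 0.70
D = 1 − ½ × 0.70 = 1 − 0.350 = 0.6500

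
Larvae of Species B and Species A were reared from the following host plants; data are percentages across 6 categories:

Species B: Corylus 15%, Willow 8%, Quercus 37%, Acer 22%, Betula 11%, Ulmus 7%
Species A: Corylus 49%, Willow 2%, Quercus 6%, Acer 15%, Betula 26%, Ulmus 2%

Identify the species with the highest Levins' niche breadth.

Convert percentages to proportions (divide by 100).
Σp_Bᵢ² = 0.15² + 0.08² + 0.37² + 0.22² + 0.11² + 0.07² = 0.0225 + 0.0064 + 0.1369 + 0.0484 + 0.0121 + 0.0049 = 0.2312
B_B = 1 / 0.2312 = 4.3253
Σp_Aᵢ² = 0.49² + 0.02² + 0.06² + 0.15² + 0.26² + 0.02² = 0.2401 + 0.0004 + 0.0036 + 0.0225 + 0.0676 + 0.0004 = 0.3346
B_A = 1 / 0.3346 = 2.9886
Highest B → broadest niche (most generalist): Species B (B = 4.33).

Species B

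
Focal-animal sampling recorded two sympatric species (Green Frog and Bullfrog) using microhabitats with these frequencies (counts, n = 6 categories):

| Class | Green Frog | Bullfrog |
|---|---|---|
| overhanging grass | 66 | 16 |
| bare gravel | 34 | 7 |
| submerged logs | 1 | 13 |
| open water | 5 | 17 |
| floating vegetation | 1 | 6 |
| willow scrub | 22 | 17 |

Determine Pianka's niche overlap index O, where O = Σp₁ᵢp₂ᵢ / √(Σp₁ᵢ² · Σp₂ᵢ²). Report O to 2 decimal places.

Proportions for Green Frog (n=129): 66/129=0.5116, 34/129=0.2636, 1/129=0.0078, 5/129=0.0388, 1/129=0.0078, 22/129=0.1705
Proportions for Bullfrog (n=76): 16/76=0.2105, 7/76=0.0921, 13/76=0.1711, 17/76=0.2237, 6/76=0.0789, 17/76=0.2237
Σ p₁ᵢp₂ᵢ = 0.107692 + 0.024278 + 0.001335 + 0.008680 + 0.000615 + 0.038141 = 0.180741
Σp_1ᵢ² = 0.5116² + 0.2636² + 0.0078² + 0.0388² + 0.0078² + 0.1705² = 0.261735 + 0.069485 + 0.000061 + 0.001505 + 0.000061 + 0.029070 = 0.361917
Σp_2ᵢ² = 0.2105² + 0.0921² + 0.1711² + 0.2237² + 0.0789² + 0.2237² = 0.044310 + 0.008482 + 0.029275 + 0.050042 + 0.006225 + 0.050042 = 0.188376
O = 0.180741 / √(0.361917 × 0.188376) = 0.180741 / 0.2611063 = 0.6922

0.69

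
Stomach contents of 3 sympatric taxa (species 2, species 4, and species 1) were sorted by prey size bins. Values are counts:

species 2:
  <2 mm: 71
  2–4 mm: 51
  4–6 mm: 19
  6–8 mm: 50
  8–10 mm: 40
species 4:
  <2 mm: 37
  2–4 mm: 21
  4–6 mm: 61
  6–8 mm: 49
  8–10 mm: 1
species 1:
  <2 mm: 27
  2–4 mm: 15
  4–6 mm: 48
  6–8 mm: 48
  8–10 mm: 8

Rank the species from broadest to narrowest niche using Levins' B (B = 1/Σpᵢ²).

species 2 > species 1 > species 4

Proportions for species 2 (n=231): 71/231=0.3074, 51/231=0.2208, 19/231=0.0823, 50/231=0.2165, 40/231=0.1732
Proportions for species 4 (n=169): 37/169=0.2189, 21/169=0.1243, 61/169=0.3609, 49/169=0.2899, 1/169=0.0059
Proportions for species 1 (n=146): 27/146=0.1849, 15/146=0.1027, 48/146=0.3288, 48/146=0.3288, 8/146=0.0548
Σp_2ᵢ² = 0.3074² + 0.2208² + 0.0823² + 0.2165² + 0.1732² = 0.094495 + 0.048753 + 0.006773 + 0.046872 + 0.029998 = 0.226891
B_2 = 1 / 0.226891 = 4.4074
Σp_4ᵢ² = 0.2189² + 0.1243² + 0.3609² + 0.2899² + 0.0059² = 0.047917 + 0.015450 + 0.130249 + 0.084042 + 0.000035 = 0.277693
B_4 = 1 / 0.277693 = 3.6011
Σp_1ᵢ² = 0.1849² + 0.1027² + 0.3288² + 0.3288² + 0.0548² = 0.034188 + 0.010547 + 0.108109 + 0.108109 + 0.003003 = 0.263956
B_1 = 1 / 0.263956 = 3.7885
Ranking by B (broadest → narrowest): species 2 (4.41) > species 1 (3.79) > species 4 (3.60)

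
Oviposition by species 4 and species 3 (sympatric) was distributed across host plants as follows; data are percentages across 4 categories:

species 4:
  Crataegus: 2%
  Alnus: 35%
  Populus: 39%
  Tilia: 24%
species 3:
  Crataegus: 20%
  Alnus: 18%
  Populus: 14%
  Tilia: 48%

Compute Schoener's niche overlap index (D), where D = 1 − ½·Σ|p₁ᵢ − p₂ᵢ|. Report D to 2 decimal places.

Convert percentages to proportions (divide by 100).
Σ|p₁ᵢ − p₂ᵢ| = 0.18 + 0.17 + 0.25 + 0.24 = 0.84
D = 1 − ½ × 0.84 = 1 − 0.420 = 0.5800

0.58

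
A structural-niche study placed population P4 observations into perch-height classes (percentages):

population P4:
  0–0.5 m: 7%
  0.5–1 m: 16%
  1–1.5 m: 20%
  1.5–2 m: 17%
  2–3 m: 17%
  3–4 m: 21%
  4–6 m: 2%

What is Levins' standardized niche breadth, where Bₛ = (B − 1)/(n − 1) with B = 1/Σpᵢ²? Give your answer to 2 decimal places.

Convert percentages to proportions (divide by 100).
Σpᵢ² = 0.07² + 0.16² + 0.20² + 0.17² + 0.17² + 0.21² + 0.02² = 0.0049 + 0.0256 + 0.0400 + 0.0289 + 0.0289 + 0.0441 + 0.0004 = 0.1728
B = 1 / 0.1728 = 5.7870
Bₛ = (B − 1)/(n − 1) = (5.7870 − 1)/(7 − 1) = 4.7870/6 = 0.7978

0.80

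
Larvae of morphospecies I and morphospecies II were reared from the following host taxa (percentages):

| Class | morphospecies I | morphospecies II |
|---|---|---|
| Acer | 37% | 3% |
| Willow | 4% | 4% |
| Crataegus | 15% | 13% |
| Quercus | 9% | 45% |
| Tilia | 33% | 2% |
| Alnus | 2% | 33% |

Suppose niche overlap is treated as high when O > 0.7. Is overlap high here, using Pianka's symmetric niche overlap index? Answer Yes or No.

Convert percentages to proportions (divide by 100).
Σ p₁ᵢp₂ᵢ = 0.0111 + 0.0016 + 0.0195 + 0.0405 + 0.0066 + 0.0066 = 0.0859
Σp_1ᵢ² = 0.37² + 0.04² + 0.15² + 0.09² + 0.33² + 0.02² = 0.1369 + 0.0016 + 0.0225 + 0.0081 + 0.1089 + 0.0004 = 0.2784
Σp_2ᵢ² = 0.03² + 0.04² + 0.13² + 0.45² + 0.02² + 0.33² = 0.0009 + 0.0016 + 0.0169 + 0.2025 + 0.0004 + 0.1089 = 0.3312
O = 0.0859 / √(0.2784 × 0.3312) = 0.0859 / 0.30365 = 0.2829
O = 0.2829 < 0.7 → No.

No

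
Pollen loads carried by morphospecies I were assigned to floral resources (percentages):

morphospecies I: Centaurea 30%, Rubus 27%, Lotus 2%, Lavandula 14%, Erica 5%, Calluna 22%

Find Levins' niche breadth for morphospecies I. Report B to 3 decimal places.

4.277

Convert percentages to proportions (divide by 100).
Σpᵢ² = 0.30² + 0.27² + 0.02² + 0.14² + 0.05² + 0.22² = 0.0900 + 0.0729 + 0.0004 + 0.0196 + 0.0025 + 0.0484 = 0.2338
B = 1 / 0.2338 = 4.27716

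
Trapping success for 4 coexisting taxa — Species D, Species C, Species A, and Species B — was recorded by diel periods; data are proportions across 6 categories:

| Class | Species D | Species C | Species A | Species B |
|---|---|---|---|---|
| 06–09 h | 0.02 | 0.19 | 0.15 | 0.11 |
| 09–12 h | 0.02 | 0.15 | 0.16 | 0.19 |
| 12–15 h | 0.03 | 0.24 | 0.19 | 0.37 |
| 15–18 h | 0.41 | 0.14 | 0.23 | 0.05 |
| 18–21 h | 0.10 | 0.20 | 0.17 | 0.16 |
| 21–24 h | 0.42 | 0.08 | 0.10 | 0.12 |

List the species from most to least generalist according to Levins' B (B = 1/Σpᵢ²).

Species A > Species C > Species B > Species D

Σp_Dᵢ² = 0.02² + 0.02² + 0.03² + 0.41² + 0.10² + 0.42² = 0.0004 + 0.0004 + 0.0009 + 0.1681 + 0.0100 + 0.1764 = 0.3562
B_D = 1 / 0.3562 = 2.8074
Σp_Cᵢ² = 0.19² + 0.15² + 0.24² + 0.14² + 0.20² + 0.08² = 0.0361 + 0.0225 + 0.0576 + 0.0196 + 0.0400 + 0.0064 = 0.1822
B_C = 1 / 0.1822 = 5.4885
Σp_Aᵢ² = 0.15² + 0.16² + 0.19² + 0.23² + 0.17² + 0.10² = 0.0225 + 0.0256 + 0.0361 + 0.0529 + 0.0289 + 0.0100 = 0.1760
B_A = 1 / 0.1760 = 5.6818
Σp_Bᵢ² = 0.11² + 0.19² + 0.37² + 0.05² + 0.16² + 0.12² = 0.0121 + 0.0361 + 0.1369 + 0.0025 + 0.0256 + 0.0144 = 0.2276
B_B = 1 / 0.2276 = 4.3937
Ranking by B (broadest → narrowest): Species A (5.68) > Species C (5.49) > Species B (4.39) > Species D (2.81)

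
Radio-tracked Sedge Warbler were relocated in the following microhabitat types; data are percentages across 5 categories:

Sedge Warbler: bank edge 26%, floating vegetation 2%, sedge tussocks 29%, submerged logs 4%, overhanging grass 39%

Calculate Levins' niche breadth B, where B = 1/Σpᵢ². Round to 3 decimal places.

3.270

Convert percentages to proportions (divide by 100).
Σpᵢ² = 0.26² + 0.02² + 0.29² + 0.04² + 0.39² = 0.0676 + 0.0004 + 0.0841 + 0.0016 + 0.1521 = 0.3058
B = 1 / 0.3058 = 3.27011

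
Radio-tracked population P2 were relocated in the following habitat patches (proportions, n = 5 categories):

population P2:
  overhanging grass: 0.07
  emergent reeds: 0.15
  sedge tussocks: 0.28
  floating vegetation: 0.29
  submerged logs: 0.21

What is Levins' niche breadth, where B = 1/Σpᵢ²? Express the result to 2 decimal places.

Σpᵢ² = 0.07² + 0.15² + 0.28² + 0.29² + 0.21² = 0.0049 + 0.0225 + 0.0784 + 0.0841 + 0.0441 = 0.2340
B = 1 / 0.2340 = 4.2735

4.27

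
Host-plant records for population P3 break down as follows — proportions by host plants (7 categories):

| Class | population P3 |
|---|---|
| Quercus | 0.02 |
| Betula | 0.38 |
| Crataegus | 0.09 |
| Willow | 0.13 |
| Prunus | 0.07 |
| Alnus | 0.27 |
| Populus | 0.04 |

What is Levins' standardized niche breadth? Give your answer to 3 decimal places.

0.502

Σpᵢ² = 0.02² + 0.38² + 0.09² + 0.13² + 0.07² + 0.27² + 0.04² = 0.0004 + 0.1444 + 0.0081 + 0.0169 + 0.0049 + 0.0729 + 0.0016 = 0.2492
B = 1 / 0.2492 = 4.01284
Bₛ = (B − 1)/(n − 1) = (4.01284 − 1)/(7 − 1) = 3.01284/6 = 0.50214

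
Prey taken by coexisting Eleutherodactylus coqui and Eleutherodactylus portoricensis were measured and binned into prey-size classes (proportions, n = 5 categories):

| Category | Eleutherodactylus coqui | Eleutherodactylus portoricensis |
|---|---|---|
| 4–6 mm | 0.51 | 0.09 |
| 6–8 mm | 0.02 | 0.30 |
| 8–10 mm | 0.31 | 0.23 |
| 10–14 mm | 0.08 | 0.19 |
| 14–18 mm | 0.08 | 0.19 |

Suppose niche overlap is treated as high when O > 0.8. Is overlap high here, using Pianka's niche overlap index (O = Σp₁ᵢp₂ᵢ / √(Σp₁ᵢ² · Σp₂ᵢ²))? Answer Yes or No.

Σ p₁ᵢp₂ᵢ = 0.0459 + 0.0060 + 0.0713 + 0.0152 + 0.0152 = 0.1536
Σp_1ᵢ² = 0.51² + 0.02² + 0.31² + 0.08² + 0.08² = 0.2601 + 0.0004 + 0.0961 + 0.0064 + 0.0064 = 0.3694
Σp_2ᵢ² = 0.09² + 0.30² + 0.23² + 0.19² + 0.19² = 0.0081 + 0.0900 + 0.0529 + 0.0361 + 0.0361 = 0.2232
O = 0.1536 / √(0.3694 × 0.2232) = 0.1536 / 0.28714 = 0.5349
O = 0.5349 < 0.8 → No.

No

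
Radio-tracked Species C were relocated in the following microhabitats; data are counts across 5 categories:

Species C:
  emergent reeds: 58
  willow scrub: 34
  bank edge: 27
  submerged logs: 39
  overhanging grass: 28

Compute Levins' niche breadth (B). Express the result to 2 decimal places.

4.58

Proportions for Species C (n=186): 58/186=0.3118, 34/186=0.1828, 27/186=0.1452, 39/186=0.2097, 28/186=0.1505
Σpᵢ² = 0.3118² + 0.1828² + 0.1452² + 0.2097² + 0.1505² = 0.097219 + 0.033416 + 0.021083 + 0.043974 + 0.022650 = 0.218342
B = 1 / 0.218342 = 4.5800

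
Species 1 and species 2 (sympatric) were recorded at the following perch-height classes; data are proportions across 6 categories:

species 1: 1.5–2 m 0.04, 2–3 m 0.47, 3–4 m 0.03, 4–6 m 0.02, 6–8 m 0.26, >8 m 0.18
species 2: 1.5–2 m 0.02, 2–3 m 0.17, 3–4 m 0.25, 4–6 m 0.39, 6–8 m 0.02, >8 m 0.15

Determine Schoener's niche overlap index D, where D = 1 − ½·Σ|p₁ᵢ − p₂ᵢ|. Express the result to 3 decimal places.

0.410

Σ|p₁ᵢ − p₂ᵢ| = 0.02 + 0.30 + 0.22 + 0.37 + 0.24 + 0.03 = 1.18
D = 1 − ½ × 1.18 = 1 − 0.590 = 0.41000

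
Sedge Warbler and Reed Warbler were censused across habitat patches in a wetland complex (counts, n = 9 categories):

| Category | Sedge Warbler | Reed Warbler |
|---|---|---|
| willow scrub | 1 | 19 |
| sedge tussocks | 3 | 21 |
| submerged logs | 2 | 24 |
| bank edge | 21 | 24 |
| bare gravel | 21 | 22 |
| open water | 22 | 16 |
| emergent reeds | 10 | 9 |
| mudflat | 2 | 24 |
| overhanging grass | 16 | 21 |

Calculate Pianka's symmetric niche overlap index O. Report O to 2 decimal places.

0.75

Proportions for Sedge Warbler (n=98): 1/98=0.0102, 3/98=0.0306, 2/98=0.0204, 21/98=0.2143, 21/98=0.2143, 22/98=0.2245, 10/98=0.1020, 2/98=0.0204, 16/98=0.1633
Proportions for Reed Warbler (n=180): 19/180=0.1056, 21/180=0.1167, 24/180=0.1333, 24/180=0.1333, 22/180=0.1222, 16/180=0.0889, 9/180=0.0500, 24/180=0.1333, 21/180=0.1167
Σ p₁ᵢp₂ᵢ = 0.001077 + 0.003571 + 0.002719 + 0.028566 + 0.026187 + 0.019958 + 0.005100 + 0.002719 + 0.019057 = 0.108954
Σp_1ᵢ² = 0.0102² + 0.0306² + 0.0204² + 0.2143² + 0.2143² + 0.2245² + 0.1020² + 0.0204² + 0.1633² = 0.000104 + 0.000936 + 0.000416 + 0.045924 + 0.045924 + 0.050400 + 0.010404 + 0.000416 + 0.026667 = 0.181191
Σp_2ᵢ² = 0.1056² + 0.1167² + 0.1333² + 0.1333² + 0.1222² + 0.0889² + 0.0500² + 0.1333² + 0.1167² = 0.011151 + 0.013619 + 0.017769 + 0.017769 + 0.014933 + 0.007903 + 0.002500 + 0.017769 + 0.013619 = 0.117032
O = 0.108954 / √(0.181191 × 0.117032) = 0.108954 / 0.1456199 = 0.7482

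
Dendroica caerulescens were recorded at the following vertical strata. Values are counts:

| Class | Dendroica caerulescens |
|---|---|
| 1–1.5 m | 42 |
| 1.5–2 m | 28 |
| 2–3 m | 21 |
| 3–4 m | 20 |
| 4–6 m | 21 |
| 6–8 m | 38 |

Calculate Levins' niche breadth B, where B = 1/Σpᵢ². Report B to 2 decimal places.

Proportions for Dendroica caerulescens (n=170): 42/170=0.2471, 28/170=0.1647, 21/170=0.1235, 20/170=0.1176, 21/170=0.1235, 38/170=0.2235
Σpᵢ² = 0.2471² + 0.1647² + 0.1235² + 0.1176² + 0.1235² + 0.2235² = 0.061058 + 0.027126 + 0.015252 + 0.013830 + 0.015252 + 0.049952 = 0.182470
B = 1 / 0.182470 = 5.4804

5.48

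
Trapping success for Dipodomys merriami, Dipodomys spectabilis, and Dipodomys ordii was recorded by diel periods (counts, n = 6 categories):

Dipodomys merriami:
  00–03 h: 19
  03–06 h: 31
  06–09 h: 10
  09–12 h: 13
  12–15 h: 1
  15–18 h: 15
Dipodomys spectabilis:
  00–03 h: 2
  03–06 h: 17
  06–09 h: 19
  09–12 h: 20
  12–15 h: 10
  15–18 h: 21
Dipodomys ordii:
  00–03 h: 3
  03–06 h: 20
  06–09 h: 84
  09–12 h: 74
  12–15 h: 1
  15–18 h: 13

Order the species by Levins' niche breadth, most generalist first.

Proportions for Dipodomys merriami (n=89): 19/89=0.2135, 31/89=0.3483, 10/89=0.1124, 13/89=0.1461, 1/89=0.0112, 15/89=0.1685
Proportions for Dipodomys spectabilis (n=89): 2/89=0.0225, 17/89=0.1910, 19/89=0.2135, 20/89=0.2247, 10/89=0.1124, 21/89=0.2360
Proportions for Dipodomys ordii (n=195): 3/195=0.0154, 20/195=0.1026, 84/195=0.4308, 74/195=0.3795, 1/195=0.0051, 13/195=0.0667
Σp_merrᵢ² = 0.2135² + 0.3483² + 0.1124² + 0.1461² + 0.0112² + 0.1685² = 0.045582 + 0.121313 + 0.012634 + 0.021345 + 0.000125 + 0.028392 = 0.229391
B_merr = 1 / 0.229391 = 4.3594
Σp_specᵢ² = 0.0225² + 0.1910² + 0.2135² + 0.2247² + 0.1124² + 0.2360² = 0.000506 + 0.036481 + 0.045582 + 0.050490 + 0.012634 + 0.055696 = 0.201389
B_spec = 1 / 0.201389 = 4.9655
Σp_ordiᵢ² = 0.0154² + 0.1026² + 0.4308² + 0.3795² + 0.0051² + 0.0667² = 0.000237 + 0.010527 + 0.185589 + 0.144020 + 0.000026 + 0.004449 = 0.344848
B_ordi = 1 / 0.344848 = 2.8998
Ranking by B (broadest → narrowest): Dipodomys spectabilis (4.97) > Dipodomys merriami (4.36) > Dipodomys ordii (2.90)

Dipodomys spectabilis > Dipodomys merriami > Dipodomys ordii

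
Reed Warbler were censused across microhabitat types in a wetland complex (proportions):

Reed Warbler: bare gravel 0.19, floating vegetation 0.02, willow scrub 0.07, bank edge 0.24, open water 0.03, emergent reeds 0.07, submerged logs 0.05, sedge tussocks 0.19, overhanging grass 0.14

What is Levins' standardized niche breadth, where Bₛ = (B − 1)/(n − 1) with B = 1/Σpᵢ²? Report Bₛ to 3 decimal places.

0.642

Σpᵢ² = 0.19² + 0.02² + 0.07² + 0.24² + 0.03² + 0.07² + 0.05² + 0.19² + 0.14² = 0.0361 + 0.0004 + 0.0049 + 0.0576 + 0.0009 + 0.0049 + 0.0025 + 0.0361 + 0.0196 = 0.1630
B = 1 / 0.1630 = 6.13497
Bₛ = (B − 1)/(n − 1) = (6.13497 − 1)/(9 − 1) = 5.13497/8 = 0.64187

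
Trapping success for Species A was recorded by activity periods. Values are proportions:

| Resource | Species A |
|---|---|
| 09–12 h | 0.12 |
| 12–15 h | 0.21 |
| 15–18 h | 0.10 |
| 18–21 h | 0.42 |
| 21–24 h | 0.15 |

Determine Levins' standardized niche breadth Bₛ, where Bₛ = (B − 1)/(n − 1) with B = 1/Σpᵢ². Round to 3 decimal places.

Σpᵢ² = 0.12² + 0.21² + 0.10² + 0.42² + 0.15² = 0.0144 + 0.0441 + 0.0100 + 0.1764 + 0.0225 = 0.2674
B = 1 / 0.2674 = 3.73972
Bₛ = (B − 1)/(n − 1) = (3.73972 − 1)/(5 − 1) = 2.73972/4 = 0.68493

0.685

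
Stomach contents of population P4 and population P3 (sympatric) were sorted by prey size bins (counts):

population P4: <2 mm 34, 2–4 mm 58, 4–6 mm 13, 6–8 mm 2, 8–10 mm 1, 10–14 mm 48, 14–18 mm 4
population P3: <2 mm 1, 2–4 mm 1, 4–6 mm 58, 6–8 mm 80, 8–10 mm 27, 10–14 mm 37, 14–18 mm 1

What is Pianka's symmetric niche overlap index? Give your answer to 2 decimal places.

0.31

Proportions for population P4 (n=160): 34/160=0.2125, 58/160=0.3625, 13/160=0.0813, 2/160=0.0125, 1/160=0.0063, 48/160=0.3000, 4/160=0.0250
Proportions for population P3 (n=205): 1/205=0.0049, 1/205=0.0049, 58/205=0.2829, 80/205=0.3902, 27/205=0.1317, 37/205=0.1805, 1/205=0.0049
Σ p₁ᵢp₂ᵢ = 0.001041 + 0.001776 + 0.023000 + 0.004878 + 0.000830 + 0.054150 + 0.000123 = 0.085798
Σp_1ᵢ² = 0.2125² + 0.3625² + 0.0813² + 0.0125² + 0.0063² + 0.3000² + 0.0250² = 0.045156 + 0.131406 + 0.006610 + 0.000156 + 0.000040 + 0.090000 + 0.000625 = 0.273993
Σp_2ᵢ² = 0.0049² + 0.0049² + 0.2829² + 0.3902² + 0.1317² + 0.1805² + 0.0049² = 0.000024 + 0.000024 + 0.080032 + 0.152256 + 0.017345 + 0.032580 + 0.000024 = 0.282285
O = 0.085798 / √(0.273993 × 0.282285) = 0.085798 / 0.2781081 = 0.3085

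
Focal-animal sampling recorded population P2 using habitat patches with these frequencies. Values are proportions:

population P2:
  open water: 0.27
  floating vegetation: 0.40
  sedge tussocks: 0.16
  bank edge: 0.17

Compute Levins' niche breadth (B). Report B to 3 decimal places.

Σpᵢ² = 0.27² + 0.40² + 0.16² + 0.17² = 0.0729 + 0.1600 + 0.0256 + 0.0289 = 0.2874
B = 1 / 0.2874 = 3.47947

3.479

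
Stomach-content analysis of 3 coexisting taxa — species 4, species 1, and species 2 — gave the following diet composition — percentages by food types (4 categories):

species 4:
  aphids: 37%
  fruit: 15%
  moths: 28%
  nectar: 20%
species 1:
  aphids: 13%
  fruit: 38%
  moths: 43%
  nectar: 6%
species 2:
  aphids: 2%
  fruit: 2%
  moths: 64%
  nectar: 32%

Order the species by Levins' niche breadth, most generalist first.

Convert percentages to proportions (divide by 100).
Σp_4ᵢ² = 0.37² + 0.15² + 0.28² + 0.20² = 0.1369 + 0.0225 + 0.0784 + 0.0400 = 0.2778
B_4 = 1 / 0.2778 = 3.5997
Σp_1ᵢ² = 0.13² + 0.38² + 0.43² + 0.06² = 0.0169 + 0.1444 + 0.1849 + 0.0036 = 0.3498
B_1 = 1 / 0.3498 = 2.8588
Σp_2ᵢ² = 0.02² + 0.02² + 0.64² + 0.32² = 0.0004 + 0.0004 + 0.4096 + 0.1024 = 0.5128
B_2 = 1 / 0.5128 = 1.9501
Ranking by B (broadest → narrowest): species 4 (3.60) > species 1 (2.86) > species 2 (1.95)

species 4 > species 1 > species 2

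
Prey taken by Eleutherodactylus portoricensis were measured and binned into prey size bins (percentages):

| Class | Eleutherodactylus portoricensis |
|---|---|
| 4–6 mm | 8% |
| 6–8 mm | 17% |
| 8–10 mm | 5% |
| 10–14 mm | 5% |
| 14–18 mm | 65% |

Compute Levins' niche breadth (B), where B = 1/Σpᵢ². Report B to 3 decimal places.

2.161

Convert percentages to proportions (divide by 100).
Σpᵢ² = 0.08² + 0.17² + 0.05² + 0.05² + 0.65² = 0.0064 + 0.0289 + 0.0025 + 0.0025 + 0.4225 = 0.4628
B = 1 / 0.4628 = 2.16076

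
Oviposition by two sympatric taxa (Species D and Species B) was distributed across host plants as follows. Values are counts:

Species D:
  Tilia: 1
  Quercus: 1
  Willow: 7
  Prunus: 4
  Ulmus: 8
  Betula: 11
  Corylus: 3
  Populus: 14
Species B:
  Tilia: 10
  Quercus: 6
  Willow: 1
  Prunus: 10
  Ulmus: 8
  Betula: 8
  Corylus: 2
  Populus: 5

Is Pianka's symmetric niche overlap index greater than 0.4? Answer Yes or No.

Yes

Proportions for Species D (n=49): 1/49=0.0204, 1/49=0.0204, 7/49=0.1429, 4/49=0.0816, 8/49=0.1633, 11/49=0.2245, 3/49=0.0612, 14/49=0.2857
Proportions for Species B (n=50): 10/50=0.2000, 6/50=0.1200, 1/50=0.0200, 10/50=0.2000, 8/50=0.1600, 8/50=0.1600, 2/50=0.0400, 5/50=0.1000
Σ p₁ᵢp₂ᵢ = 0.004080 + 0.002448 + 0.002858 + 0.016320 + 0.026128 + 0.035920 + 0.002448 + 0.028570 = 0.118772
Σp_1ᵢ² = 0.0204² + 0.0204² + 0.1429² + 0.0816² + 0.1633² + 0.2245² + 0.0612² + 0.2857² = 0.000416 + 0.000416 + 0.020420 + 0.006659 + 0.026667 + 0.050400 + 0.003745 + 0.081624 = 0.190347
Σp_2ᵢ² = 0.2000² + 0.1200² + 0.0200² + 0.2000² + 0.1600² + 0.1600² + 0.0400² + 0.1000² = 0.040000 + 0.014400 + 0.000400 + 0.040000 + 0.025600 + 0.025600 + 0.001600 + 0.010000 = 0.157600
O = 0.118772 / √(0.190347 × 0.157600) = 0.118772 / 0.1732013 = 0.6857
O = 0.6857 > 0.4 → Yes.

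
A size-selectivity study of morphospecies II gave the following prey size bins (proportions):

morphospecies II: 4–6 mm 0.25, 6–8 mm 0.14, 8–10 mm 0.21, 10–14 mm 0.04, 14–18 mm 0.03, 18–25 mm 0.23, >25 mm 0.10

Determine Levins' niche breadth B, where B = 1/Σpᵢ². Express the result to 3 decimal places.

Σpᵢ² = 0.25² + 0.14² + 0.21² + 0.04² + 0.03² + 0.23² + 0.10² = 0.0625 + 0.0196 + 0.0441 + 0.0016 + 0.0009 + 0.0529 + 0.0100 = 0.1916
B = 1 / 0.1916 = 5.21921

5.219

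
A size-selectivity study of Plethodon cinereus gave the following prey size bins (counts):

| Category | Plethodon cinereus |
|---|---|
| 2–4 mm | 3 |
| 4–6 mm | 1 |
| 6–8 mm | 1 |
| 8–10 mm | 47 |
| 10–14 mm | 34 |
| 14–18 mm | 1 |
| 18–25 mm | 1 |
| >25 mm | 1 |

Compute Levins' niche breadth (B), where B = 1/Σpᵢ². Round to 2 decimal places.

Proportions for Plethodon cinereus (n=89): 3/89=0.0337, 1/89=0.0112, 1/89=0.0112, 47/89=0.5281, 34/89=0.3820, 1/89=0.0112, 1/89=0.0112, 1/89=0.0112
Σpᵢ² = 0.0337² + 0.0112² + 0.0112² + 0.5281² + 0.3820² + 0.0112² + 0.0112² + 0.0112² = 0.001136 + 0.000125 + 0.000125 + 0.278890 + 0.145924 + 0.000125 + 0.000125 + 0.000125 = 0.426575
B = 1 / 0.426575 = 2.3443

2.34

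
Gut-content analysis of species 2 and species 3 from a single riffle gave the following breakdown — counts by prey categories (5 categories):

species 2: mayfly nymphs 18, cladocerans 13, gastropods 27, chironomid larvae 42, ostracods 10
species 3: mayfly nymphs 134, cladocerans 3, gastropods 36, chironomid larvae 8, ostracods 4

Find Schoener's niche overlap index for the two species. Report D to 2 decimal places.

Proportions for species 2 (n=110): 18/110=0.1636, 13/110=0.1182, 27/110=0.2455, 42/110=0.3818, 10/110=0.0909
Proportions for species 3 (n=185): 134/185=0.7243, 3/185=0.0162, 36/185=0.1946, 8/185=0.0432, 4/185=0.0216
Σ|p₁ᵢ − p₂ᵢ| = 0.5607 + 0.1020 + 0.0509 + 0.3386 + 0.0693 = 1.1215
D = 1 − ½ × 1.1215 = 1 − 0.56075 = 0.43925

0.44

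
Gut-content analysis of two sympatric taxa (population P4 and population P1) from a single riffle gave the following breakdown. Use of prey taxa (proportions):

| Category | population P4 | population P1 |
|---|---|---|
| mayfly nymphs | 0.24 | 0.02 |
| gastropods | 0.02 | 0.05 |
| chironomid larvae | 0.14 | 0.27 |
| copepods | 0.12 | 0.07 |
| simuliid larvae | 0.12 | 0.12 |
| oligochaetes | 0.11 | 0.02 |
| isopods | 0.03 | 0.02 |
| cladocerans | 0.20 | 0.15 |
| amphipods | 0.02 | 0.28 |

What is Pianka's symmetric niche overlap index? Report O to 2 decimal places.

0.59

Σ p₁ᵢp₂ᵢ = 0.0048 + 0.0010 + 0.0378 + 0.0084 + 0.0144 + 0.0022 + 0.0006 + 0.0300 + 0.0056 = 0.1048
Σp_1ᵢ² = 0.24² + 0.02² + 0.14² + 0.12² + 0.12² + 0.11² + 0.03² + 0.20² + 0.02² = 0.0576 + 0.0004 + 0.0196 + 0.0144 + 0.0144 + 0.0121 + 0.0009 + 0.0400 + 0.0004 = 0.1598
Σp_2ᵢ² = 0.02² + 0.05² + 0.27² + 0.07² + 0.12² + 0.02² + 0.02² + 0.15² + 0.28² = 0.0004 + 0.0025 + 0.0729 + 0.0049 + 0.0144 + 0.0004 + 0.0004 + 0.0225 + 0.0784 = 0.1968
O = 0.1048 / √(0.1598 × 0.1968) = 0.1048 / 0.17734 = 0.5910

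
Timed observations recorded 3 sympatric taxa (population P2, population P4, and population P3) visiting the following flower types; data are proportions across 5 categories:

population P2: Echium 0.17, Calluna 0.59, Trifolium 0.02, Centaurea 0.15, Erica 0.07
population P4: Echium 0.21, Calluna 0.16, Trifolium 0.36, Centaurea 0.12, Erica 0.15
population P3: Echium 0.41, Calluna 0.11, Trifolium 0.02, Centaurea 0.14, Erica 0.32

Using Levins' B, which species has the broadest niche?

population P4

Σp_P2ᵢ² = 0.17² + 0.59² + 0.02² + 0.15² + 0.07² = 0.0289 + 0.3481 + 0.0004 + 0.0225 + 0.0049 = 0.4048
B_P2 = 1 / 0.4048 = 2.4704
Σp_P4ᵢ² = 0.21² + 0.16² + 0.36² + 0.12² + 0.15² = 0.0441 + 0.0256 + 0.1296 + 0.0144 + 0.0225 = 0.2362
B_P4 = 1 / 0.2362 = 4.2337
Σp_P3ᵢ² = 0.41² + 0.11² + 0.02² + 0.14² + 0.32² = 0.1681 + 0.0121 + 0.0004 + 0.0196 + 0.1024 = 0.3026
B_P3 = 1 / 0.3026 = 3.3047
Highest B → broadest niche (most generalist): population P4 (B = 4.23).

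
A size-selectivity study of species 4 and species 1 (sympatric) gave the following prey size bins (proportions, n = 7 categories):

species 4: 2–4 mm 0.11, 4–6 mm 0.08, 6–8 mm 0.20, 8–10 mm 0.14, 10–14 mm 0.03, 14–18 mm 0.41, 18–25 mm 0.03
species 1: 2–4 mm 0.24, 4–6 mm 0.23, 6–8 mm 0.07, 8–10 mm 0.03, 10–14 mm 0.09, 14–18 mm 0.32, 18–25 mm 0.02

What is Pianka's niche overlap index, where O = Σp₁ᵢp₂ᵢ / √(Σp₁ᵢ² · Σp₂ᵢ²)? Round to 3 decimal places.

Σ p₁ᵢp₂ᵢ = 0.0264 + 0.0184 + 0.0140 + 0.0042 + 0.0027 + 0.1312 + 0.0006 = 0.1975
Σp_1ᵢ² = 0.11² + 0.08² + 0.20² + 0.14² + 0.03² + 0.41² + 0.03² = 0.0121 + 0.0064 + 0.0400 + 0.0196 + 0.0009 + 0.1681 + 0.0009 = 0.2480
Σp_2ᵢ² = 0.24² + 0.23² + 0.07² + 0.03² + 0.09² + 0.32² + 0.02² = 0.0576 + 0.0529 + 0.0049 + 0.0009 + 0.0081 + 0.1024 + 0.0004 = 0.2272
O = 0.1975 / √(0.2480 × 0.2272) = 0.1975 / 0.237372 = 0.83203

0.832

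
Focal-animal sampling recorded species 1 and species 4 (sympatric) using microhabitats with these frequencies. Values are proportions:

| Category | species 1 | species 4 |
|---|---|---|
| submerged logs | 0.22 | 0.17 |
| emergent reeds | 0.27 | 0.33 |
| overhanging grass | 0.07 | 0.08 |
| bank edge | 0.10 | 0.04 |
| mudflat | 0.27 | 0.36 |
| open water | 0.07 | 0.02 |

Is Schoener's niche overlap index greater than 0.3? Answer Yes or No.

Yes

Σ|p₁ᵢ − p₂ᵢ| = 0.05 + 0.06 + 0.01 + 0.06 + 0.09 + 0.05 = 0.32
D = 1 − ½ × 0.32 = 1 − 0.160 = 0.8400
D = 0.8400 > 0.3 → Yes.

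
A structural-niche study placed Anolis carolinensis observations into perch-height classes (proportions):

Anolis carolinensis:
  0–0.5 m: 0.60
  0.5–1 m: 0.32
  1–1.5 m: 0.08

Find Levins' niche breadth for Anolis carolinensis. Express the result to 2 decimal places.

2.13

Σpᵢ² = 0.60² + 0.32² + 0.08² = 0.3600 + 0.1024 + 0.0064 = 0.4688
B = 1 / 0.4688 = 2.1331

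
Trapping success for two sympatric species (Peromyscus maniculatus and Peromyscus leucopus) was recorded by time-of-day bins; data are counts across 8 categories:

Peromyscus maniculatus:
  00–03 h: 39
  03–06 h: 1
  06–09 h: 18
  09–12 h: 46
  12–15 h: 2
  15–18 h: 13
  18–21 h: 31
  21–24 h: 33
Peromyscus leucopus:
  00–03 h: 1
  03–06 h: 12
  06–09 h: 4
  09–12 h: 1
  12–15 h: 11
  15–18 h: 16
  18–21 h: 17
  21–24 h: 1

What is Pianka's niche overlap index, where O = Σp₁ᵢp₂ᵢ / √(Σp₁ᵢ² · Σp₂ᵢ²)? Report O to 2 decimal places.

Proportions for Peromyscus maniculatus (n=183): 39/183=0.2131, 1/183=0.0055, 18/183=0.0984, 46/183=0.2514, 2/183=0.0109, 13/183=0.0710, 31/183=0.1694, 33/183=0.1803
Proportions for Peromyscus leucopus (n=63): 1/63=0.0159, 12/63=0.1905, 4/63=0.0635, 1/63=0.0159, 11/63=0.1746, 16/63=0.2540, 17/63=0.2698, 1/63=0.0159
Σ p₁ᵢp₂ᵢ = 0.003388 + 0.001048 + 0.006248 + 0.003997 + 0.001903 + 0.018034 + 0.045704 + 0.002867 = 0.083189
Σp_1ᵢ² = 0.2131² + 0.0055² + 0.0984² + 0.2514² + 0.0109² + 0.0710² + 0.1694² + 0.1803² = 0.045412 + 0.000030 + 0.009683 + 0.063202 + 0.000119 + 0.005041 + 0.028696 + 0.032508 = 0.184691
Σp_2ᵢ² = 0.0159² + 0.1905² + 0.0635² + 0.0159² + 0.1746² + 0.2540² + 0.2698² + 0.0159² = 0.000253 + 0.036290 + 0.004032 + 0.000253 + 0.030485 + 0.064516 + 0.072792 + 0.000253 = 0.208874
O = 0.083189 / √(0.184691 × 0.208874) = 0.083189 / 0.1964107 = 0.4235

0.42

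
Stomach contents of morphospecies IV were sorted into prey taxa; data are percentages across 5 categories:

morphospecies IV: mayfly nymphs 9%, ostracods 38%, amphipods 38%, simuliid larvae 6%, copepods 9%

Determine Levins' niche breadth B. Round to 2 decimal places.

Convert percentages to proportions (divide by 100).
Σpᵢ² = 0.09² + 0.38² + 0.38² + 0.06² + 0.09² = 0.0081 + 0.1444 + 0.1444 + 0.0036 + 0.0081 = 0.3086
B = 1 / 0.3086 = 3.2404

3.24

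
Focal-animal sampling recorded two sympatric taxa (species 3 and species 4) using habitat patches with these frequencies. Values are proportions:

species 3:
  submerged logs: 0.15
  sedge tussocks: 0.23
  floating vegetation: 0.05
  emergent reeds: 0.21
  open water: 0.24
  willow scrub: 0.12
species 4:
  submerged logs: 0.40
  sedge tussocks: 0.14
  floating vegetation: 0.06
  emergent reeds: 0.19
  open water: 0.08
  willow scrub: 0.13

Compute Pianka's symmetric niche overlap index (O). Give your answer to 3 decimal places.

Σ p₁ᵢp₂ᵢ = 0.0600 + 0.0322 + 0.0030 + 0.0399 + 0.0192 + 0.0156 = 0.1699
Σp_1ᵢ² = 0.15² + 0.23² + 0.05² + 0.21² + 0.24² + 0.12² = 0.0225 + 0.0529 + 0.0025 + 0.0441 + 0.0576 + 0.0144 = 0.1940
Σp_2ᵢ² = 0.40² + 0.14² + 0.06² + 0.19² + 0.08² + 0.13² = 0.1600 + 0.0196 + 0.0036 + 0.0361 + 0.0064 + 0.0169 = 0.2426
O = 0.1699 / √(0.1940 × 0.2426) = 0.1699 / 0.216943 = 0.78316

0.783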